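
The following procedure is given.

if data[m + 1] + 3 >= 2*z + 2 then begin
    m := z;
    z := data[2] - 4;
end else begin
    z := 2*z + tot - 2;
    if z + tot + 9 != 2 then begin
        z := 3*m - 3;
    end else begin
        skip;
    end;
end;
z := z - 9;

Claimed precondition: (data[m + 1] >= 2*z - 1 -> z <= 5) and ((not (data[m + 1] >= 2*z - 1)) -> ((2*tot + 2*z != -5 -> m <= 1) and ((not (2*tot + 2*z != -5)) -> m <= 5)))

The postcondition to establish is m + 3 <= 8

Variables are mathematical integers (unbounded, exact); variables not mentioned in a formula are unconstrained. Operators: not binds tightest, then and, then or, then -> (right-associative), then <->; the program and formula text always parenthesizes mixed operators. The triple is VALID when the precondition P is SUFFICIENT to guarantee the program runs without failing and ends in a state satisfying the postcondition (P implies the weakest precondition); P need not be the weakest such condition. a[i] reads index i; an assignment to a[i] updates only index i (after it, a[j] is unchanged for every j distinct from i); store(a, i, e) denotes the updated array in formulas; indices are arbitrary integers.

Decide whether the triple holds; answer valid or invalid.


Working backward. After the program, the postcondition m + 3 <= 8 must hold; in canonical form it is m <= 5.
Before z := z - 9: m <= 5
Then branch requires z <= 5; else branch requires (2*tot + 2*z != -5 -> m <= 5) and ((not (2*tot + 2*z != -5)) -> m <= 5).
Before the if: (data[m + 1] >= 2*z - 1 -> z <= 5) and ((not (data[m + 1] >= 2*z - 1)) -> ((2*tot + 2*z != -5 -> m <= 5) and ((not (2*tot + 2*z != -5)) -> m <= 5)))
The weakest precondition is (data[m + 1] >= 2*z - 1 -> z <= 5) and ((not (data[m + 1] >= 2*z - 1)) -> ((2*tot + 2*z != -5 -> m <= 5) and ((not (2*tot + 2*z != -5)) -> m <= 5))).
Check whether (data[m + 1] >= 2*z - 1 -> z <= 5) and ((not (data[m + 1] >= 2*z - 1)) -> ((2*tot + 2*z != -5 -> m <= 1) and ((not (2*tot + 2*z != -5)) -> m <= 5))) implies it.
Every state satisfying the precondition satisfies the weakest precondition: the implication holds.
Answer: valid


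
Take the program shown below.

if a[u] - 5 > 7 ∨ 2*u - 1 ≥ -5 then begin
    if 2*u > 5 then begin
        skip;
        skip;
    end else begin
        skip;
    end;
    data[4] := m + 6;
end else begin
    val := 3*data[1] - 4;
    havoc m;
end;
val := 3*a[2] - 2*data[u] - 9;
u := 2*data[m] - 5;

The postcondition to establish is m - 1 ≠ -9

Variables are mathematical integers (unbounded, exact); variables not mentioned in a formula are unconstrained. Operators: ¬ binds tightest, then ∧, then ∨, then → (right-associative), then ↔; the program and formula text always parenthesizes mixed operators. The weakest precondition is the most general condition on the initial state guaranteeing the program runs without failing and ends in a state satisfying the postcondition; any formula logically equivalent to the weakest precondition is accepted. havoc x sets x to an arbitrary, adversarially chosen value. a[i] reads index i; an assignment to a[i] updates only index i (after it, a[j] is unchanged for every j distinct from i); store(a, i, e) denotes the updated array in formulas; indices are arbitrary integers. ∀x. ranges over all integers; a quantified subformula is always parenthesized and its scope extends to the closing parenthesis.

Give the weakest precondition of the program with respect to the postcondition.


Working backward. After the program, the postcondition m - 1 ≠ -9 must hold; in canonical form it is m ≠ -8.
Before u := 2*data[m] - 5: m ≠ -8
Before val := 3*a[2] - 2*data[u] - 9: m ≠ -8
Then branch requires (2*u > 5 → m ≠ -8) ∧ ((¬(2*u > 5)) → m ≠ -8); else branch requires ∀m_1. m_1 ≠ -8.
Before the if: ((a[u] > 12 ∨ 2*u ≥ -4) → ((2*u > 5 → m ≠ -8) ∧ ((¬(2*u > 5)) → m ≠ -8))) ∧ ((¬(a[u] > 12 ∨ 2*u ≥ -4)) → (∀m_1. m_1 ≠ -8))
Answer: WP = ((a[u] > 12 ∨ 2*u ≥ -4) → ((2*u > 5 → m ≠ -8) ∧ ((¬(2*u > 5)) → m ≠ -8))) ∧ ((¬(a[u] > 12 ∨ 2*u ≥ -4)) → (∀m_1. m_1 ≠ -8))


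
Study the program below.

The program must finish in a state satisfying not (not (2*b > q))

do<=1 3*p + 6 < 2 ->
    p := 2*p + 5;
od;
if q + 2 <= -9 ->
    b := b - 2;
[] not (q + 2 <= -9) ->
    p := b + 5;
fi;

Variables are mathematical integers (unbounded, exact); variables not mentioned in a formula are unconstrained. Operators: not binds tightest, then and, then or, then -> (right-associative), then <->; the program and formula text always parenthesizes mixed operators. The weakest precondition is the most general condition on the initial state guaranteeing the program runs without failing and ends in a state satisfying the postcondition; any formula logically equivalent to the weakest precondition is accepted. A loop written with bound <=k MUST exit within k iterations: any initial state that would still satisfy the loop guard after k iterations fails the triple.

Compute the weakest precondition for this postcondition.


Working backward. After the program, the postcondition not (not (2*b > q)) must hold; in canonical form it is 2*b > q.
Then branch requires 2*b > q + 4; else branch requires 2*b > q.
Before the if: (q <= -11 -> 2*b > q + 4) and ((not (q <= -11)) -> 2*b > q)
Before the loop (bound <=1), unroll the exhaustion recursion (WP_0 = exit-now case; WP_j = one more guarded iteration, up to j = 1):
  WP_0: (not (3*p < -4)) and (q <= -11 -> 2*b > q + 4) and ((not (q <= -11)) -> 2*b > q)
  WP_1: (3*p < -4 -> ((not (6*p < -19)) and (q <= -11 -> 2*b > q + 4) and ((not (q <= -11)) -> 2*b > q))) and ((not (3*p < -4)) -> ((q <= -11 -> 2*b > q + 4) and ((not (q <= -11)) -> 2*b > q)))
So before the loop: (3*p < -4 -> ((not (6*p < -19)) and (q <= -11 -> 2*b > q + 4) and ((not (q <= -11)) -> 2*b > q))) and ((not (3*p < -4)) -> ((q <= -11 -> 2*b > q + 4) and ((not (q <= -11)) -> 2*b > q)))
Answer: WP = (3*p < -4 -> ((not (6*p < -19)) and (q <= -11 -> 2*b > q + 4) and ((not (q <= -11)) -> 2*b > q))) and ((not (3*p < -4)) -> ((q <= -11 -> 2*b > q + 4) and ((not (q <= -11)) -> 2*b > q)))


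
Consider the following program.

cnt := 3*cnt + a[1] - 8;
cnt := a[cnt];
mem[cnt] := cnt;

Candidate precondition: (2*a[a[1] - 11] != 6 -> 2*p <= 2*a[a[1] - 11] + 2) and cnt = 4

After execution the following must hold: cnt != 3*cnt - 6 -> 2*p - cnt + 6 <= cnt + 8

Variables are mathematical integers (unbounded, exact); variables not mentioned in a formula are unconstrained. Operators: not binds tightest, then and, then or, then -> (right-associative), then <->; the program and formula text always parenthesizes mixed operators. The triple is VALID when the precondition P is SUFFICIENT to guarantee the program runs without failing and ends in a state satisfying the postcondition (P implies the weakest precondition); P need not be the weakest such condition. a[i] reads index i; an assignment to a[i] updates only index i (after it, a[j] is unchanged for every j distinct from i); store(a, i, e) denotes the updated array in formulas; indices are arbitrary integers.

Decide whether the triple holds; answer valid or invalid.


Working backward. After the program, the postcondition cnt != 3*cnt - 6 -> 2*p - cnt + 6 <= cnt + 8 must hold; in canonical form it is 2*cnt != 6 -> 2*p <= 2*cnt + 2.
Before mem[cnt] := cnt: 2*cnt != 6 -> 2*p <= 2*cnt + 2
Before cnt := a[cnt]: 2*a[cnt] != 6 -> 2*p <= 2*a[cnt] + 2
Before cnt := 3*cnt + a[1] - 8: 2*a[a[1] + 3*cnt - 8] != 6 -> 2*p <= 2*a[a[1] + 3*cnt - 8] + 2
The weakest precondition is 2*a[a[1] + 3*cnt - 8] != 6 -> 2*p <= 2*a[a[1] + 3*cnt - 8] + 2.
Check whether (2*a[a[1] - 11] != 6 -> 2*p <= 2*a[a[1] - 11] + 2) and cnt = 4 implies it.
Countermodel: at the initial state a = {[-11] = 3, [1] = 0, [4] = -2, elsewhere 3}, cnt = 4, p = 0, the precondition holds but the weakest precondition fails.
Answer: invalid


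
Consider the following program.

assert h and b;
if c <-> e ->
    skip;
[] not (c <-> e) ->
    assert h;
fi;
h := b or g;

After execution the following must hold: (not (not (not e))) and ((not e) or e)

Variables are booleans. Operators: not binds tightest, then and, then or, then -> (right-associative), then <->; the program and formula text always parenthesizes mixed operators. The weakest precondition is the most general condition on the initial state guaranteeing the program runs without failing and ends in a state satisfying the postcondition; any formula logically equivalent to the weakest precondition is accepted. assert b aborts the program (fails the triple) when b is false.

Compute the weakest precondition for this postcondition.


Working backward. After the program, the postcondition (not (not (not e))) and ((not e) or e) must hold; in canonical form it is not e.
Before h := b or g: not e
Then branch requires not e; else branch requires h and (not e).
Before the if: ((c <-> e) -> (not e)) and ((not (c <-> e)) -> (h and (not e)))
Before assert h and b: h and b and ((c <-> e) -> (not e)) and ((not (c <-> e)) -> (h and (not e)))
Answer: WP = h and b and ((c <-> e) -> (not e)) and ((not (c <-> e)) -> (h and (not e)))


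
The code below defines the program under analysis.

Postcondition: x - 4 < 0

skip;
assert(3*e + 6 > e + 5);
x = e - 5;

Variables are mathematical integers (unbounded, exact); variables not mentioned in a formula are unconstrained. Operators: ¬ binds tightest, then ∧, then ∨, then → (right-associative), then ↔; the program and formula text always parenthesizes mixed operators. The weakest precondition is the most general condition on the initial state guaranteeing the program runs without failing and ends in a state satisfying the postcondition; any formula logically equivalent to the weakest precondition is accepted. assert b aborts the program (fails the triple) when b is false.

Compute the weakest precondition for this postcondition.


Working backward. After the program, the postcondition x - 4 < 0 must hold; in canonical form it is x < 4.
Before x := e - 5: e < 9
Before assert 3*e + 6 > e + 5: 2*e > -1 ∧ e < 9
Before skip: 2*e > -1 ∧ e < 9
Answer: WP = 2*e > -1 ∧ e < 9


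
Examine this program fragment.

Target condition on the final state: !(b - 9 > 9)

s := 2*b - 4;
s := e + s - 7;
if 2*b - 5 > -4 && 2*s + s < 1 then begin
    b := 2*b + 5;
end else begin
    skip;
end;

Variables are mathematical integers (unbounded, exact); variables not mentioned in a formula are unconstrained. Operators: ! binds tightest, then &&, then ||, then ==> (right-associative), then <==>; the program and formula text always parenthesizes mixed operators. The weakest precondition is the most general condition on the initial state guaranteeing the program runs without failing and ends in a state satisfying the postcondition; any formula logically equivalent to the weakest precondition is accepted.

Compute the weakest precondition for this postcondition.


Working backward. After the program, the postcondition !(b - 9 > 9) must hold; in canonical form it is !(b > 18).
Then branch requires !(2*b > 13); else branch requires !(b > 18).
Before the if: ((2*b > 1 && 3*s < 1) ==> (!(2*b > 13))) && ((!(2*b > 1 && 3*s < 1)) ==> (!(b > 18)))
Before s := e + s - 7: ((2*b > 1 && 3*e + 3*s < 22) ==> (!(2*b > 13))) && ((!(2*b > 1 && 3*e + 3*s < 22)) ==> (!(b > 18)))
Before s := 2*b - 4: ((2*b > 1 && 6*b + 3*e < 34) ==> (!(2*b > 13))) && ((!(2*b > 1 && 6*b + 3*e < 34)) ==> (!(b > 18)))
Answer: WP = ((2*b > 1 && 6*b + 3*e < 34) ==> (!(2*b > 13))) && ((!(2*b > 1 && 6*b + 3*e < 34)) ==> (!(b > 18)))


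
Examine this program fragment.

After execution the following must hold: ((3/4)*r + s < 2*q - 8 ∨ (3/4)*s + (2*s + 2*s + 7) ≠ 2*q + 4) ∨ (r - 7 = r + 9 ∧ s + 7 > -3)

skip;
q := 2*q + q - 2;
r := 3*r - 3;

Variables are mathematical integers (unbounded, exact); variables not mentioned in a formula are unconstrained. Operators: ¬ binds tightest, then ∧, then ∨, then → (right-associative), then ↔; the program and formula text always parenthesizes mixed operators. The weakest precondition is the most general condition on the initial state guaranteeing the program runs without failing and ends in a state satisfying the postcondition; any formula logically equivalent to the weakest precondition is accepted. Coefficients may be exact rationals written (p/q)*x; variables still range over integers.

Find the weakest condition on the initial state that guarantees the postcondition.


Working backward. After the program, the postcondition ((3/4)*r + s < 2*q - 8 ∨ (3/4)*s + (2*s + 2*s + 7) ≠ 2*q + 4) ∨ (r - 7 = r + 9 ∧ s + 7 > -3) must hold; in canonical form it is (3/4)*r + s < 2*q - 8 ∨ (19/4)*s ≠ 2*q - 3.
Before r := 3*r - 3: (9/4)*r + s < 2*q - 23/4 ∨ (19/4)*s ≠ 2*q - 3
Before q := 2*q + q - 2: (9/4)*r + s < 6*q - 39/4 ∨ (19/4)*s ≠ 6*q - 7
Before skip: (9/4)*r + s < 6*q - 39/4 ∨ (19/4)*s ≠ 6*q - 7
Answer: WP = (9/4)*r + s < 6*q - 39/4 ∨ (19/4)*s ≠ 6*q - 7


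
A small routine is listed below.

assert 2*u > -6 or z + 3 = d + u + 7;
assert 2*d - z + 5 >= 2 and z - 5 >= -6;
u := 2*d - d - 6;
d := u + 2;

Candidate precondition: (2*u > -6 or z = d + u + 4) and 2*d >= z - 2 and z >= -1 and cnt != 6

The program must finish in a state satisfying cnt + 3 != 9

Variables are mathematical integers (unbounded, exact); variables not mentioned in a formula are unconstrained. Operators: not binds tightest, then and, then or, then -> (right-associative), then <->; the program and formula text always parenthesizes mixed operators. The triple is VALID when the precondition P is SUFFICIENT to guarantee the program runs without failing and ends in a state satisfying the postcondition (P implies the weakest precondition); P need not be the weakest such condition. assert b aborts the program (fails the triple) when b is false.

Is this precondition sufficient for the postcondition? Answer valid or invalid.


Working backward. After the program, the postcondition cnt + 3 != 9 must hold; in canonical form it is cnt != 6.
Before d := u + 2: cnt != 6
Before u := 2*d - d - 6: cnt != 6
Before assert 2*d - z + 5 >= 2 and z - 5 >= -6: 2*d >= z - 3 and z >= -1 and cnt != 6
Before assert 2*u > -6 or z + 3 = d + u + 7: (2*u > -6 or z = d + u + 4) and 2*d >= z - 3 and z >= -1 and cnt != 6
The weakest precondition is (2*u > -6 or z = d + u + 4) and 2*d >= z - 3 and z >= -1 and cnt != 6.
Check whether (2*u > -6 or z = d + u + 4) and 2*d >= z - 2 and z >= -1 and cnt != 6 implies it.
Every state satisfying the precondition satisfies the weakest precondition: the implication holds.
Answer: valid


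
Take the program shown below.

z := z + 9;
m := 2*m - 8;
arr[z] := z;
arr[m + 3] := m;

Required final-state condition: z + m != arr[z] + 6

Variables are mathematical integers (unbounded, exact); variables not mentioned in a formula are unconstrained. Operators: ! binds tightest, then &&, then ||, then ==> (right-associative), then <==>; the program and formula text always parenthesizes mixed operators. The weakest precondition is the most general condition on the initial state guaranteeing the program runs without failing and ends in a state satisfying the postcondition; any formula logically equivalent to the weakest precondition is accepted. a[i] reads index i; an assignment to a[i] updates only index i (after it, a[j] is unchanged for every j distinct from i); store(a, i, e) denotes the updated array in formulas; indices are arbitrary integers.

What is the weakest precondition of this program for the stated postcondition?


Working backward. After the program, the postcondition z + m != arr[z] + 6 must hold; in canonical form it is m + z != arr[z] + 6.
Before arr[m + 3] := m: m + z != store(arr, m + 3, m)[z] + 6
Before arr[z] := z: m + z != store(store(arr, z, z), m + 3, m)[z] + 6
Before m := 2*m - 8: 2*m + z != store(store(arr, z, z), 2*m - 5, 2*m - 8)[z] + 14
Before z := z + 9: 2*m + z != store(store(arr, z + 9, z + 9), 2*m - 5, 2*m - 8)[z + 9] + 5
Answer: WP = 2*m + z != store(store(arr, z + 9, z + 9), 2*m - 5, 2*m - 8)[z + 9] + 5


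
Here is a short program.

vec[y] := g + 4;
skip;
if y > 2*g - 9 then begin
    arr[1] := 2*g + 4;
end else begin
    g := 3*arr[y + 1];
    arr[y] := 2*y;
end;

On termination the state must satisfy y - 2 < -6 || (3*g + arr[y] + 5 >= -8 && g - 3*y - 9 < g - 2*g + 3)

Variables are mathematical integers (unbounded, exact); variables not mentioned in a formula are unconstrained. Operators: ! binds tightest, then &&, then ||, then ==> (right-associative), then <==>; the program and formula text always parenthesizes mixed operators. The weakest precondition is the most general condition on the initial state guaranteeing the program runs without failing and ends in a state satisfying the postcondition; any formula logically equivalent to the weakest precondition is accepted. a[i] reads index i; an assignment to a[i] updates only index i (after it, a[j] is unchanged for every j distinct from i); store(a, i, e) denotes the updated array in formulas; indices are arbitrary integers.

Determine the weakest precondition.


Working backward. After the program, the postcondition y - 2 < -6 || (3*g + arr[y] + 5 >= -8 && g - 3*y - 9 < g - 2*g + 3) must hold; in canonical form it is y < -4 || (arr[y] + 3*g >= -13 && 2*g < 3*y + 12).
Then branch requires y < -4 || (store(arr, 1, 2*g + 4)[y] + 3*g >= -13 && 2*g < 3*y + 12); else branch requires y < -4 || (9*arr[y + 1] + store(arr, y, 2*y)[y] >= -13 && 6*arr[y + 1] < 3*y + 12).
Before the if: (y > 2*g - 9 ==> (y < -4 || (store(arr, 1, 2*g + 4)[y] + 3*g >= -13 && 2*g < 3*y + 12))) && ((!(y > 2*g - 9)) ==> (y < -4 || (9*arr[y + 1] + store(arr, y, 2*y)[y] >= -13 && 6*arr[y + 1] < 3*y + 12)))
Before skip: (y > 2*g - 9 ==> (y < -4 || (store(arr, 1, 2*g + 4)[y] + 3*g >= -13 && 2*g < 3*y + 12))) && ((!(y > 2*g - 9)) ==> (y < -4 || (9*arr[y + 1] + store(arr, y, 2*y)[y] >= -13 && 6*arr[y + 1] < 3*y + 12)))
Before vec[y] := g + 4: (y > 2*g - 9 ==> (y < -4 || (store(arr, 1, 2*g + 4)[y] + 3*g >= -13 && 2*g < 3*y + 12))) && ((!(y > 2*g - 9)) ==> (y < -4 || (9*arr[y + 1] + store(arr, y, 2*y)[y] >= -13 && 6*arr[y + 1] < 3*y + 12)))
Answer: WP = (y > 2*g - 9 ==> (y < -4 || (store(arr, 1, 2*g + 4)[y] + 3*g >= -13 && 2*g < 3*y + 12))) && ((!(y > 2*g - 9)) ==> (y < -4 || (9*arr[y + 1] + store(arr, y, 2*y)[y] >= -13 && 6*arr[y + 1] < 3*y + 12)))


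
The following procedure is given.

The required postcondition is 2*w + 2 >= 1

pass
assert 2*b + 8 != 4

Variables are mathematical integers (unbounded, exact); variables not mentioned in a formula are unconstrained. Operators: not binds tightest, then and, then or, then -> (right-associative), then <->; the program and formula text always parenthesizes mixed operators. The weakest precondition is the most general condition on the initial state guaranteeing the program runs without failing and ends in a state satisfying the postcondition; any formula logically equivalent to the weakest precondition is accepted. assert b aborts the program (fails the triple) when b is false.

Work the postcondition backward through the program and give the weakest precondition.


Working backward. After the program, the postcondition 2*w + 2 >= 1 must hold; in canonical form it is 2*w >= -1.
Before assert 2*b + 8 != 4: 2*b != -4 and 2*w >= -1
Before skip: 2*b != -4 and 2*w >= -1
Answer: WP = 2*b != -4 and 2*w >= -1


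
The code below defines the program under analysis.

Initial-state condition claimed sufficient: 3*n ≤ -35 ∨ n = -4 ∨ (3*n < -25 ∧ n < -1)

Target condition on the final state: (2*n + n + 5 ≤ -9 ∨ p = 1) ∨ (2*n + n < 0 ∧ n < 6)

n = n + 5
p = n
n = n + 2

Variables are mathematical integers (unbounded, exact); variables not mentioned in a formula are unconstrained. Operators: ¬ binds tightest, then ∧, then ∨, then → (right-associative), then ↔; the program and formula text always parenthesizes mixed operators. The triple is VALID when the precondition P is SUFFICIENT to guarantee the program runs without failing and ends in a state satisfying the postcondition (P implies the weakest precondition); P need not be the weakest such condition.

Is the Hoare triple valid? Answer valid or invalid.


Working backward. After the program, the postcondition (2*n + n + 5 ≤ -9 ∨ p = 1) ∨ (2*n + n < 0 ∧ n < 6) must hold; in canonical form it is 3*n ≤ -14 ∨ p = 1 ∨ (3*n < 0 ∧ n < 6).
Before n := n + 2: 3*n ≤ -20 ∨ p = 1 ∨ (3*n < -6 ∧ n < 4)
Before p := n: 3*n ≤ -20 ∨ n = 1 ∨ (3*n < -6 ∧ n < 4)
Before n := n + 5: 3*n ≤ -35 ∨ n = -4 ∨ (3*n < -21 ∧ n < -1)
The weakest precondition is 3*n ≤ -35 ∨ n = -4 ∨ (3*n < -21 ∧ n < -1).
Check whether 3*n ≤ -35 ∨ n = -4 ∨ (3*n < -25 ∧ n < -1) implies it.
Every state satisfying the precondition satisfies the weakest precondition: the implication holds.
Answer: valid


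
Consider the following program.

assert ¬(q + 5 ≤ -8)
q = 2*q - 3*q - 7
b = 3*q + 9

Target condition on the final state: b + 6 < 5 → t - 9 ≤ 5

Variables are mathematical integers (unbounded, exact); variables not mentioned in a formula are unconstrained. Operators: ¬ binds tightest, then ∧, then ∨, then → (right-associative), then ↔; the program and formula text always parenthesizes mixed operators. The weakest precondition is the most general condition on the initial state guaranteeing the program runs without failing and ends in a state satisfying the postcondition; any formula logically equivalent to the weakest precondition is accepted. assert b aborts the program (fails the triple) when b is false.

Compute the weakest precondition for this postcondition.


Working backward. After the program, the postcondition b + 6 < 5 → t - 9 ≤ 5 must hold; in canonical form it is b < -1 → t ≤ 14.
Before b := 3*q + 9: 3*q < -10 → t ≤ 14
Before q := 2*q - 3*q - 7: 3*q > -11 → t ≤ 14
Before assert ¬(q + 5 ≤ -8): (¬(q ≤ -13)) ∧ (3*q > -11 → t ≤ 14)
Answer: WP = (¬(q ≤ -13)) ∧ (3*q > -11 → t ≤ 14)


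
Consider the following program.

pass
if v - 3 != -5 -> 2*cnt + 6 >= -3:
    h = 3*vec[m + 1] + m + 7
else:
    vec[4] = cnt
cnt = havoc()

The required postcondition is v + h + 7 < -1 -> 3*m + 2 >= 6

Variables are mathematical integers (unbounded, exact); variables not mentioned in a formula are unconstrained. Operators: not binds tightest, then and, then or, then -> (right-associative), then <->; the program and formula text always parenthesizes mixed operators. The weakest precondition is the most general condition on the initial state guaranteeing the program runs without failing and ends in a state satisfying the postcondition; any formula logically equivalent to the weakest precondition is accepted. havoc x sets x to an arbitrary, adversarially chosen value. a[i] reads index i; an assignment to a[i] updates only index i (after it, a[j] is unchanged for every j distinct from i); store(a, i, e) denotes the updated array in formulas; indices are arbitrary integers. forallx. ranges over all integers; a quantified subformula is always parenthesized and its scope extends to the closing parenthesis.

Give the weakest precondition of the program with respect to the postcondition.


Working backward. After the program, the postcondition v + h + 7 < -1 -> 3*m + 2 >= 6 must hold; in canonical form it is h + v < -8 -> 3*m >= 4.
Before havoc cnt: h + v < -8 -> 3*m >= 4
Then branch requires 3*vec[m + 1] + m + v < -15 -> 3*m >= 4; else branch requires h + v < -8 -> 3*m >= 4.
Before the if: ((v != -2 -> 2*cnt >= -9) -> (3*vec[m + 1] + m + v < -15 -> 3*m >= 4)) and ((not (v != -2 -> 2*cnt >= -9)) -> (h + v < -8 -> 3*m >= 4))
Before skip: ((v != -2 -> 2*cnt >= -9) -> (3*vec[m + 1] + m + v < -15 -> 3*m >= 4)) and ((not (v != -2 -> 2*cnt >= -9)) -> (h + v < -8 -> 3*m >= 4))
Answer: WP = ((v != -2 -> 2*cnt >= -9) -> (3*vec[m + 1] + m + v < -15 -> 3*m >= 4)) and ((not (v != -2 -> 2*cnt >= -9)) -> (h + v < -8 -> 3*m >= 4))


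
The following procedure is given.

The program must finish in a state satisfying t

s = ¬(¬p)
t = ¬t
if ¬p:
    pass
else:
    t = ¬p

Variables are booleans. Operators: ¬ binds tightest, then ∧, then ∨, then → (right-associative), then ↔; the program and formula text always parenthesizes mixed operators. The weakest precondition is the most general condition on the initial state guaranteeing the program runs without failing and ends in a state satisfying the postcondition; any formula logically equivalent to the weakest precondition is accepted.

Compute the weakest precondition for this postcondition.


Working backward. After the program, t must hold.
Then branch requires t; else branch requires ¬p.
Before the if: ((¬p) → t) ∧ (p → (¬p))
Before t := ¬t: ((¬p) → (¬t)) ∧ (p → (¬p))
Before s := ¬(¬p): ((¬p) → (¬t)) ∧ (p → (¬p))
Answer: WP = ((¬p) → (¬t)) ∧ (p → (¬p))


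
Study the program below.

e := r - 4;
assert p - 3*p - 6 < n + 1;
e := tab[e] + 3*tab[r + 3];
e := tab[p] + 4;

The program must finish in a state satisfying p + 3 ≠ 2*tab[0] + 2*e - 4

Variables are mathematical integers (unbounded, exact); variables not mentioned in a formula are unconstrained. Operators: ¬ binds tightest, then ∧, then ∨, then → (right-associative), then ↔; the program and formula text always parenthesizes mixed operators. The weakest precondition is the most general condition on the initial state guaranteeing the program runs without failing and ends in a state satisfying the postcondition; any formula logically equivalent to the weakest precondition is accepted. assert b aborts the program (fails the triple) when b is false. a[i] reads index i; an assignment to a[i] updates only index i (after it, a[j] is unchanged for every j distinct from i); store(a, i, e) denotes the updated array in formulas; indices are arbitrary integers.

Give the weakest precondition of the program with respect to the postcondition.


Working backward. After the program, the postcondition p + 3 ≠ 2*tab[0] + 2*e - 4 must hold; in canonical form it is p ≠ 2*tab[0] + 2*e - 7.
Before e := tab[p] + 4: p ≠ 2*tab[0] + 2*tab[p] + 1
Before e := tab[e] + 3*tab[r + 3]: p ≠ 2*tab[0] + 2*tab[p] + 1
Before assert p - 3*p - 6 < n + 1: n + 2*p > -7 ∧ p ≠ 2*tab[0] + 2*tab[p] + 1
Before e := r - 4: n + 2*p > -7 ∧ p ≠ 2*tab[0] + 2*tab[p] + 1
Answer: WP = n + 2*p > -7 ∧ p ≠ 2*tab[0] + 2*tab[p] + 1


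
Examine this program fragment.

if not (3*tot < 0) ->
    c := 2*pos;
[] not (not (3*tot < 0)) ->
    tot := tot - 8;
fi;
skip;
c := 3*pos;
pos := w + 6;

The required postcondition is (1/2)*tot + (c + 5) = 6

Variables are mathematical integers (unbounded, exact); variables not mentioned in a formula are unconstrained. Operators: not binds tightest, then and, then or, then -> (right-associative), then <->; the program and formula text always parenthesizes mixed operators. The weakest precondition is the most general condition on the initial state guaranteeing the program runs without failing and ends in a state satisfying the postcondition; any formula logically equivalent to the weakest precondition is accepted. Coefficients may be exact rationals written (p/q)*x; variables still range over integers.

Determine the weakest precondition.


Working backward. After the program, the postcondition (1/2)*tot + (c + 5) = 6 must hold; in canonical form it is c + (1/2)*tot = 1.
Before pos := w + 6: c + (1/2)*tot = 1
Before c := 3*pos: 3*pos + (1/2)*tot = 1
Before skip: 3*pos + (1/2)*tot = 1
Then branch requires 3*pos + (1/2)*tot = 1; else branch requires 3*pos + (1/2)*tot = 5.
Before the if: ((not (3*tot < 0)) -> 3*pos + (1/2)*tot = 1) and (3*tot < 0 -> 3*pos + (1/2)*tot = 5)
Answer: WP = ((not (3*tot < 0)) -> 3*pos + (1/2)*tot = 1) and (3*tot < 0 -> 3*pos + (1/2)*tot = 5)


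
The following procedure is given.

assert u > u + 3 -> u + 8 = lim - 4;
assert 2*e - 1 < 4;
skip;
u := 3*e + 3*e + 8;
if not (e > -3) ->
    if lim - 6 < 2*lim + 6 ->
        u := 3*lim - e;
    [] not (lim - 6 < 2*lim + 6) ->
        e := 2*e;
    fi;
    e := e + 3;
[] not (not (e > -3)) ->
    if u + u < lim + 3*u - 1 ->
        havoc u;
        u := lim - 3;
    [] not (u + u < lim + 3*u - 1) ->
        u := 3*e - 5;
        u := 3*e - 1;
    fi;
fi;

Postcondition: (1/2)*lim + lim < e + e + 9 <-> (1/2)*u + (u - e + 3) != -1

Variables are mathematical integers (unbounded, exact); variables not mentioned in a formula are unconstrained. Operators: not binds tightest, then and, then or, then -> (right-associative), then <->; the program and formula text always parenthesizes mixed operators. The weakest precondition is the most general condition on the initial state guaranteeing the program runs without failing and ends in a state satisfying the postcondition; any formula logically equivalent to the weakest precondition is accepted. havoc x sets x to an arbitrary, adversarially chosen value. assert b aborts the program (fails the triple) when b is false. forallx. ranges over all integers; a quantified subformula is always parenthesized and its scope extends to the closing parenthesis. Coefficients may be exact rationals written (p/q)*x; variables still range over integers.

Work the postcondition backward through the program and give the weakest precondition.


Working backward. After the program, the postcondition (1/2)*lim + lim < e + e + 9 <-> (1/2)*u + (u - e + 3) != -1 must hold; in canonical form it is (3/2)*lim < 2*e + 9 <-> (3/2)*u != e - 4.
Then branch requires (lim > -12 -> ((3/2)*lim < 2*e + 15 <-> (9/2)*lim != (5/2)*e - 1)) and ((not (lim > -12)) -> ((3/2)*lim < 4*e + 15 <-> (3/2)*u != 2*e - 1)); else branch requires (lim + u > 1 -> ((3/2)*lim < 2*e + 9 <-> (3/2)*lim != e + 1/2)) and ((not (lim + u > 1)) -> ((3/2)*lim < 2*e + 9 <-> (7/2)*e != -5/2)).
Before the if: ((not (e > -3)) -> ((lim > -12 -> ((3/2)*lim < 2*e + 15 <-> (9/2)*lim != (5/2)*e - 1)) and ((not (lim > -12)) -> ((3/2)*lim < 4*e + 15 <-> (3/2)*u != 2*e - 1)))) and (e > -3 -> ((lim + u > 1 -> ((3/2)*lim < 2*e + 9 <-> (3/2)*lim != e + 1/2)) and ((not (lim + u > 1)) -> ((3/2)*lim < 2*e + 9 <-> (7/2)*e != -5/2))))
Before u := 3*e + 3*e + 8: ((not (e > -3)) -> ((lim > -12 -> ((3/2)*lim < 2*e + 15 <-> (9/2)*lim != (5/2)*e - 1)) and ((not (lim > -12)) -> ((3/2)*lim < 4*e + 15 <-> 7*e != -13)))) and (e > -3 -> ((6*e + lim > -7 -> ((3/2)*lim < 2*e + 9 <-> (3/2)*lim != e + 1/2)) and ((not (6*e + lim > -7)) -> ((3/2)*lim < 2*e + 9 <-> (7/2)*e != -5/2))))
Before skip: ((not (e > -3)) -> ((lim > -12 -> ((3/2)*lim < 2*e + 15 <-> (9/2)*lim != (5/2)*e - 1)) and ((not (lim > -12)) -> ((3/2)*lim < 4*e + 15 <-> 7*e != -13)))) and (e > -3 -> ((6*e + lim > -7 -> ((3/2)*lim < 2*e + 9 <-> (3/2)*lim != e + 1/2)) and ((not (6*e + lim > -7)) -> ((3/2)*lim < 2*e + 9 <-> (7/2)*e != -5/2))))
Before assert 2*e - 1 < 4: 2*e < 5 and ((not (e > -3)) -> ((lim > -12 -> ((3/2)*lim < 2*e + 15 <-> (9/2)*lim != (5/2)*e - 1)) and ((not (lim > -12)) -> ((3/2)*lim < 4*e + 15 <-> 7*e != -13)))) and (e > -3 -> ((6*e + lim > -7 -> ((3/2)*lim < 2*e + 9 <-> (3/2)*lim != e + 1/2)) and ((not (6*e + lim > -7)) -> ((3/2)*lim < 2*e + 9 <-> (7/2)*e != -5/2))))
Before assert u > u + 3 -> u + 8 = lim - 4: 2*e < 5 and ((not (e > -3)) -> ((lim > -12 -> ((3/2)*lim < 2*e + 15 <-> (9/2)*lim != (5/2)*e - 1)) and ((not (lim > -12)) -> ((3/2)*lim < 4*e + 15 <-> 7*e != -13)))) and (e > -3 -> ((6*e + lim > -7 -> ((3/2)*lim < 2*e + 9 <-> (3/2)*lim != e + 1/2)) and ((not (6*e + lim > -7)) -> ((3/2)*lim < 2*e + 9 <-> (7/2)*e != -5/2))))
Answer: WP = 2*e < 5 and ((not (e > -3)) -> ((lim > -12 -> ((3/2)*lim < 2*e + 15 <-> (9/2)*lim != (5/2)*e - 1)) and ((not (lim > -12)) -> ((3/2)*lim < 4*e + 15 <-> 7*e != -13)))) and (e > -3 -> ((6*e + lim > -7 -> ((3/2)*lim < 2*e + 9 <-> (3/2)*lim != e + 1/2)) and ((not (6*e + lim > -7)) -> ((3/2)*lim < 2*e + 9 <-> (7/2)*e != -5/2))))


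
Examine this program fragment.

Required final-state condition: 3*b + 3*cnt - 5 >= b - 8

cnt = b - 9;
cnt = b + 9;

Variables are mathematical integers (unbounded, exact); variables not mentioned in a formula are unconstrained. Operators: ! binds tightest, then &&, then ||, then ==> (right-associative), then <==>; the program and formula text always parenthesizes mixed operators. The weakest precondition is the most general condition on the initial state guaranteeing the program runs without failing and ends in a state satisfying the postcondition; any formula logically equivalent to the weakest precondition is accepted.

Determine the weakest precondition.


Working backward. After the program, the postcondition 3*b + 3*cnt - 5 >= b - 8 must hold; in canonical form it is 2*b + 3*cnt >= -3.
Before cnt := b + 9: 5*b >= -30
Before cnt := b - 9: 5*b >= -30
Answer: WP = 5*b >= -30


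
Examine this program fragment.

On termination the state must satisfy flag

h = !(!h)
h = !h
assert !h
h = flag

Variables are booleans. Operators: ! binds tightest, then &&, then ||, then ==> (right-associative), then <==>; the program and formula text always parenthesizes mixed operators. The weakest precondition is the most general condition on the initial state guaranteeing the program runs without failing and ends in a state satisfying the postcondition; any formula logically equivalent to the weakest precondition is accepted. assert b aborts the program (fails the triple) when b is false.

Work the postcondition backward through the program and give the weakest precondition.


Working backward. After the program, flag must hold.
Before h := flag: flag
Before assert !h: (!h) && flag
Before h := !h: h && flag
Before h := !(!h): h && flag
Answer: WP = h && flag


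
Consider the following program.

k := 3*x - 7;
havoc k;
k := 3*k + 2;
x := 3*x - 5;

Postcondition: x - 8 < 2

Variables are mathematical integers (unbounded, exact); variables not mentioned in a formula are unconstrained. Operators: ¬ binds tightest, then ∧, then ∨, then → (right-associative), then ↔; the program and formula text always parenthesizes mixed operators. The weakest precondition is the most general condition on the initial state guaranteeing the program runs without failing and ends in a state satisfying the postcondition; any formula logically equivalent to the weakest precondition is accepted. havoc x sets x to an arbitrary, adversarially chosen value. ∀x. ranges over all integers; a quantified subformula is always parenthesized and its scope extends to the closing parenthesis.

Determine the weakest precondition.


Working backward. After the program, the postcondition x - 8 < 2 must hold; in canonical form it is x < 10.
Before x := 3*x - 5: 3*x < 15
Before k := 3*k + 2: 3*x < 15
Before havoc k: 3*x < 15
Before k := 3*x - 7: 3*x < 15
Answer: WP = 3*x < 15


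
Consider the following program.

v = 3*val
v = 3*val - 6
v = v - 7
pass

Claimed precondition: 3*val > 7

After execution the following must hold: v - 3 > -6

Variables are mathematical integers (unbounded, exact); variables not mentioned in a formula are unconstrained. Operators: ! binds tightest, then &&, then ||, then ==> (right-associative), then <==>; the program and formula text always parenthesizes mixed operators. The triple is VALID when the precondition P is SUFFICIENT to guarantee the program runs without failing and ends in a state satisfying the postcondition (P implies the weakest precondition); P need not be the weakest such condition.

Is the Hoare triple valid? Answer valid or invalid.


Working backward. After the program, the postcondition v - 3 > -6 must hold; in canonical form it is v > -3.
Before skip: v > -3
Before v := v - 7: v > 4
Before v := 3*val - 6: 3*val > 10
Before v := 3*val: 3*val > 10
The weakest precondition is 3*val > 10.
Check whether 3*val > 7 implies it.
Countermodel: at the initial state val = 3, the precondition holds but the weakest precondition fails.
Answer: invalid


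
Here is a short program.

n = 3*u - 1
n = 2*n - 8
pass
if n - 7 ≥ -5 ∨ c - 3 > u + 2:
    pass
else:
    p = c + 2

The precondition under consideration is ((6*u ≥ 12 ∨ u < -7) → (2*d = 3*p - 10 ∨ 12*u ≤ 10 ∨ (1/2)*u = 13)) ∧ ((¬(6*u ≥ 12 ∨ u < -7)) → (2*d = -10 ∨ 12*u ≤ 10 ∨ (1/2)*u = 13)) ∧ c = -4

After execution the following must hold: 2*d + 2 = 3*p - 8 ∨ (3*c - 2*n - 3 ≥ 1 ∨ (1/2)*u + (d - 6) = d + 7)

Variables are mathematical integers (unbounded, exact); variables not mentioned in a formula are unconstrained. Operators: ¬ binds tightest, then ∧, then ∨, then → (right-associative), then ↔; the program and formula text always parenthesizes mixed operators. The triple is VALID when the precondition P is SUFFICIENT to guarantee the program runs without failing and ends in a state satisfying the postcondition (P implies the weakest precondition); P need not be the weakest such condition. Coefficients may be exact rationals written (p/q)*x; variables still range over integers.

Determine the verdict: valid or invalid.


Working backward. After the program, the postcondition 2*d + 2 = 3*p - 8 ∨ (3*c - 2*n - 3 ≥ 1 ∨ (1/2)*u + (d - 6) = d + 7) must hold; in canonical form it is 2*d = 3*p - 10 ∨ 3*c ≥ 2*n + 4 ∨ (1/2)*u = 13.
Then branch requires 2*d = 3*p - 10 ∨ 3*c ≥ 2*n + 4 ∨ (1/2)*u = 13; else branch requires 2*d = 3*c - 4 ∨ 3*c ≥ 2*n + 4 ∨ (1/2)*u = 13.
Before the if: ((n ≥ 2 ∨ c > u + 5) → (2*d = 3*p - 10 ∨ 3*c ≥ 2*n + 4 ∨ (1/2)*u = 13)) ∧ ((¬(n ≥ 2 ∨ c > u + 5)) → (2*d = 3*c - 4 ∨ 3*c ≥ 2*n + 4 ∨ (1/2)*u = 13))
Before skip: ((n ≥ 2 ∨ c > u + 5) → (2*d = 3*p - 10 ∨ 3*c ≥ 2*n + 4 ∨ (1/2)*u = 13)) ∧ ((¬(n ≥ 2 ∨ c > u + 5)) → (2*d = 3*c - 4 ∨ 3*c ≥ 2*n + 4 ∨ (1/2)*u = 13))
Before n := 2*n - 8: ((2*n ≥ 10 ∨ c > u + 5) → (2*d = 3*p - 10 ∨ 3*c ≥ 4*n - 12 ∨ (1/2)*u = 13)) ∧ ((¬(2*n ≥ 10 ∨ c > u + 5)) → (2*d = 3*c - 4 ∨ 3*c ≥ 4*n - 12 ∨ (1/2)*u = 13))
Before n := 3*u - 1: ((6*u ≥ 12 ∨ c > u + 5) → (2*d = 3*p - 10 ∨ 3*c ≥ 12*u - 16 ∨ (1/2)*u = 13)) ∧ ((¬(6*u ≥ 12 ∨ c > u + 5)) → (2*d = 3*c - 4 ∨ 3*c ≥ 12*u - 16 ∨ (1/2)*u = 13))
The weakest precondition is ((6*u ≥ 12 ∨ c > u + 5) → (2*d = 3*p - 10 ∨ 3*c ≥ 12*u - 16 ∨ (1/2)*u = 13)) ∧ ((¬(6*u ≥ 12 ∨ c > u + 5)) → (2*d = 3*c - 4 ∨ 3*c ≥ 12*u - 16 ∨ (1/2)*u = 13)).
Check whether ((6*u ≥ 12 ∨ u < -7) → (2*d = 3*p - 10 ∨ 12*u ≤ 10 ∨ (1/2)*u = 13)) ∧ ((¬(6*u ≥ 12 ∨ u < -7)) → (2*d = -10 ∨ 12*u ≤ 10 ∨ (1/2)*u = 13)) ∧ c = -4 implies it.
Countermodel: at the initial state c = -4, d = -5, p = 0, u = 1, the precondition holds but the weakest precondition fails.
Answer: invalid


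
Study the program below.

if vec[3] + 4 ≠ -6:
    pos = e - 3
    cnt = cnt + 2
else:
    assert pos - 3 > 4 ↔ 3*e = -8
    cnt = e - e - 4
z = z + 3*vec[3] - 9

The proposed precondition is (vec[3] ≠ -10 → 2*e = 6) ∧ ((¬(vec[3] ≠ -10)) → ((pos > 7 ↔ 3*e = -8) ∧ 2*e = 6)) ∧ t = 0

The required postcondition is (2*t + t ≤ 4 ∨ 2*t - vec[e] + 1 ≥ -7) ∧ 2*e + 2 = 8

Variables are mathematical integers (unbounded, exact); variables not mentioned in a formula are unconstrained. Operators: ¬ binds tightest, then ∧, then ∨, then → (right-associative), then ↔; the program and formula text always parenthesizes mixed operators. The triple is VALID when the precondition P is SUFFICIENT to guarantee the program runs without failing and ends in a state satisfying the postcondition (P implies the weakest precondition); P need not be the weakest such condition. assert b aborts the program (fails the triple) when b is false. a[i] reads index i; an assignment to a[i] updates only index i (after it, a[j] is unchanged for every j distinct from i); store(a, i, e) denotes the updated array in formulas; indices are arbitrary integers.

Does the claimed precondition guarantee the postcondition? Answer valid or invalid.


Working backward. After the program, the postcondition (2*t + t ≤ 4 ∨ 2*t - vec[e] + 1 ≥ -7) ∧ 2*e + 2 = 8 must hold; in canonical form it is (3*t ≤ 4 ∨ 2*t ≥ vec[e] - 8) ∧ 2*e = 6.
Before z := z + 3*vec[3] - 9: (3*t ≤ 4 ∨ 2*t ≥ vec[e] - 8) ∧ 2*e = 6
Then branch requires (3*t ≤ 4 ∨ 2*t ≥ vec[e] - 8) ∧ 2*e = 6; else branch requires (pos > 7 ↔ 3*e = -8) ∧ (3*t ≤ 4 ∨ 2*t ≥ vec[e] - 8) ∧ 2*e = 6.
Before the if: (vec[3] ≠ -10 → ((3*t ≤ 4 ∨ 2*t ≥ vec[e] - 8) ∧ 2*e = 6)) ∧ ((¬(vec[3] ≠ -10)) → ((pos > 7 ↔ 3*e = -8) ∧ (3*t ≤ 4 ∨ 2*t ≥ vec[e] - 8) ∧ 2*e = 6))
The weakest precondition is (vec[3] ≠ -10 → ((3*t ≤ 4 ∨ 2*t ≥ vec[e] - 8) ∧ 2*e = 6)) ∧ ((¬(vec[3] ≠ -10)) → ((pos > 7 ↔ 3*e = -8) ∧ (3*t ≤ 4 ∨ 2*t ≥ vec[e] - 8) ∧ 2*e = 6)).
Check whether (vec[3] ≠ -10 → 2*e = 6) ∧ ((¬(vec[3] ≠ -10)) → ((pos > 7 ↔ 3*e = -8) ∧ 2*e = 6)) ∧ t = 0 implies it.
Every state satisfying the precondition satisfies the weakest precondition: the implication holds.
Answer: valid
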